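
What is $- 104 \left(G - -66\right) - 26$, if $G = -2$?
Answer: $-6682$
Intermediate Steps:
$- 104 \left(G - -66\right) - 26 = - 104 \left(-2 - -66\right) - 26 = - 104 \left(-2 + 66\right) - 26 = \left(-104\right) 64 - 26 = -6656 - 26 = -6682$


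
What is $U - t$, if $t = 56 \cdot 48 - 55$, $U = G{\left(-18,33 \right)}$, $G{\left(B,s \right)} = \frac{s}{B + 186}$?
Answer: $- \frac{147437}{56} \approx -2632.8$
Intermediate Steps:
$G{\left(B,s \right)} = \frac{s}{186 + B}$
$U = \frac{11}{56}$ ($U = \frac{33}{186 - 18} = \frac{33}{168} = 33 \cdot \frac{1}{168} = \frac{11}{56} \approx 0.19643$)
$t = 2633$ ($t = 2688 - 55 = 2633$)
$U - t = \frac{11}{56} - 2633 = - \frac{147437}{56}$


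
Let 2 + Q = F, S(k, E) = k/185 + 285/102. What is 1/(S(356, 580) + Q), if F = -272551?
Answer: -6290/1714328691 ≈ -3.6691e-6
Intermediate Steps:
S(k, E) = 95/34 + k/185 (S(k, E) = k*(1/185) + 285*(1/102) = k/185 + 95/34 = 95/34 + k/185)
Q = -272553 (Q = -2 - 272551 = -272553)
1/(S(356, 580) + Q) = 1/((95/34 + (1/185)*356) - 272553) = 1/((95/34 + 356/185) - 272553) = 1/(29679/6290 - 272553) = 1/(-1714328691/6290) = -6290/1714328691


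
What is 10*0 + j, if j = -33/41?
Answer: -33/41 ≈ -0.80488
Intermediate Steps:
j = -33/41 (j = -33*1/41 = -33/41 ≈ -0.80488)
10*0 + j = 10*0 - 33/41 = 0 - 33/41 = -33/41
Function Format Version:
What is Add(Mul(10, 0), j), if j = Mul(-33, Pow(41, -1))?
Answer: Rational(-33, 41) ≈ -0.80488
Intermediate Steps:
j = Rational(-33, 41) (j = Mul(-33, Rational(1, 41)) = Rational(-33, 41) ≈ -0.80488)
Add(Mul(10, 0), j) = Add(Mul(10, 0), Rational(-33, 41)) = Add(0, Rational(-33, 41)) = Rational(-33, 41)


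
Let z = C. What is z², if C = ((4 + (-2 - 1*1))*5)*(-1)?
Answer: 25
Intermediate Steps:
C = -5 (C = ((4 + (-2 - 1))*5)*(-1) = ((4 - 3)*5)*(-1) = (1*5)*(-1) = 5*(-1) = -5)
z = -5
z² = (-5)² = 25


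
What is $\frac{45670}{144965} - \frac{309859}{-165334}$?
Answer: $\frac{10493902743}{4793528662} \approx 2.1892$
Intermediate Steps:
$\frac{45670}{144965} - \frac{309859}{-165334} = 45670 \cdot \frac{1}{144965} - - \frac{309859}{165334} = \frac{9134}{28993} + \frac{309859}{165334} = \frac{10493902743}{4793528662}$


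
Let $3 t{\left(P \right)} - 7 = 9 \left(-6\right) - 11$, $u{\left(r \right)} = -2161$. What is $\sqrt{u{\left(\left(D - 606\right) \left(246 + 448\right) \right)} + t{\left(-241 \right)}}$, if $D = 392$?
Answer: $\frac{i \sqrt{19623}}{3} \approx 46.694 i$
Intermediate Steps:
$t{\left(P \right)} = - \frac{58}{3}$ ($t{\left(P \right)} = \frac{7}{3} + \frac{9 \left(-6\right) - 11}{3} = \frac{7}{3} + \frac{-54 - 11}{3} = \frac{7}{3} + \frac{1}{3} \left(-65\right) = \frac{7}{3} - \frac{65}{3} = - \frac{58}{3}$)
$\sqrt{u{\left(\left(D - 606\right) \left(246 + 448\right) \right)} + t{\left(-241 \right)}} = \sqrt{-2161 - \frac{58}{3}} = \sqrt{- \frac{6541}{3}} = \frac{i \sqrt{19623}}{3}$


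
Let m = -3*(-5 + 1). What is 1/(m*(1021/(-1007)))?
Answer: -1007/12252 ≈ -0.082191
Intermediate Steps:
m = 12 (m = -3*(-4) = 12)
1/(m*(1021/(-1007))) = 1/(12*(1021/(-1007))) = 1/(12*(1021*(-1/1007))) = 1/(12*(-1021/1007)) = 1/(-12252/1007) = -1007/12252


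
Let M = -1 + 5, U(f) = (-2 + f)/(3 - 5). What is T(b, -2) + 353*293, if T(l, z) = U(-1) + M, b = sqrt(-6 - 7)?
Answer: 206869/2 ≈ 1.0343e+5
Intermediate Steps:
U(f) = 1 - f/2 (U(f) = (-2 + f)/(-2) = (-2 + f)*(-1/2) = 1 - f/2)
M = 4
b = I*sqrt(13) (b = sqrt(-13) = I*sqrt(13) ≈ 3.6056*I)
T(l, z) = 11/2 (T(l, z) = (1 - 1/2*(-1)) + 4 = (1 + 1/2) + 4 = 3/2 + 4 = 11/2)
T(b, -2) + 353*293 = 11/2 + 353*293 = 11/2 + 103429 = 206869/2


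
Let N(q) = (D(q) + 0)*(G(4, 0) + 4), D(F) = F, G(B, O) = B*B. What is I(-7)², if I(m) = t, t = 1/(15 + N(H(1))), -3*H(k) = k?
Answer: 9/625 ≈ 0.014400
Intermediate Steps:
G(B, O) = B²
H(k) = -k/3
N(q) = 20*q (N(q) = (q + 0)*(4² + 4) = q*(16 + 4) = q*20 = 20*q)
t = 3/25 (t = 1/(15 + 20*(-⅓*1)) = 1/(15 + 20*(-⅓)) = 1/(15 - 20/3) = 1/(25/3) = 3/25 ≈ 0.12000)
I(m) = 3/25
I(-7)² = (3/25)² = 9/625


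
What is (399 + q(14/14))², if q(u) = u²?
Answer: 160000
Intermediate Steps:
(399 + q(14/14))² = (399 + (14/14)²)² = (399 + (14*(1/14))²)² = (399 + 1²)² = (399 + 1)² = 400² = 160000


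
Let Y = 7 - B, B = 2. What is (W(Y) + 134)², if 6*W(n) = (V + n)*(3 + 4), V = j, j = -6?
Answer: 635209/36 ≈ 17645.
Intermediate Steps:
V = -6
Y = 5 (Y = 7 - 1*2 = 7 - 2 = 5)
W(n) = -7 + 7*n/6 (W(n) = ((-6 + n)*(3 + 4))/6 = ((-6 + n)*7)/6 = (-42 + 7*n)/6 = -7 + 7*n/6)
(W(Y) + 134)² = ((-7 + (7/6)*5) + 134)² = ((-7 + 35/6) + 134)² = (-7/6 + 134)² = (797/6)² = 635209/36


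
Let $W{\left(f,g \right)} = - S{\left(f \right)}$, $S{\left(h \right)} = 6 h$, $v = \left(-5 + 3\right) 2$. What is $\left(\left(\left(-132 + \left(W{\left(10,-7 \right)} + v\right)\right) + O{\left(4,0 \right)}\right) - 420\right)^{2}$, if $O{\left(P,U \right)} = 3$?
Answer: $375769$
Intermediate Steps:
$v = -4$ ($v = \left(-2\right) 2 = -4$)
$W{\left(f,g \right)} = - 6 f$
$\left(\left(\left(-132 + \left(W{\left(10,-7 \right)} + v\right)\right) + O{\left(4,0 \right)}\right) - 420\right)^{2} = \left(\left(\left(-132 - 64\right) + 3\right) - 420\right)^{2} = \left(\left(-196 + 3\right) - 420\right)^{2} = \left(-193 - 420\right)^{2} = \left(-613\right)^{2} = 375769$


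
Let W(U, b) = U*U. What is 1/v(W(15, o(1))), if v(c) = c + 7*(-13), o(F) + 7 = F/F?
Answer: 1/134 ≈ 0.0074627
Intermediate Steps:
o(F) = -6 (o(F) = -7 + F/F = -7 + 1 = -6)
W(U, b) = U**2
v(c) = -91 + c (v(c) = c - 91 = -91 + c)
1/v(W(15, o(1))) = 1/(-91 + 15**2) = 1/(-91 + 225) = 1/134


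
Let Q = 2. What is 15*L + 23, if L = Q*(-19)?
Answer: -547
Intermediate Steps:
L = -38 (L = 2*(-19) = -38)
15*L + 23 = 15*(-38) + 23 = -570 + 23 = -547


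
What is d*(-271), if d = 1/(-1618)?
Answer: 271/1618 ≈ 0.16749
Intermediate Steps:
d = -1/1618 ≈ -0.00061805
d*(-271) = -1/1618*(-271) = 271/1618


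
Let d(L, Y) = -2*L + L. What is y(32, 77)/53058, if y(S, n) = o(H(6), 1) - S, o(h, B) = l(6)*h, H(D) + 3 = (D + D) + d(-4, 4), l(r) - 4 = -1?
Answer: 7/53058 ≈ 0.00013193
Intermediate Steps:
d(L, Y) = -L
l(r) = 3 (l(r) = 4 - 1 = 3)
H(D) = 1 + 2*D (H(D) = -3 + ((D + D) - 1*(-4)) = -3 + (2*D + 4) = -3 + (4 + 2*D) = 1 + 2*D)
o(h, B) = 3*h
y(S, n) = 39 - S (y(S, n) = 3*(1 + 2*6) - S = 3*(1 + 12) - S = 3*13 - S = 39 - S)
y(32, 77)/53058 = (39 - 1*32)/53058 = (39 - 32)*(1/53058) = 7*(1/53058) = 7/53058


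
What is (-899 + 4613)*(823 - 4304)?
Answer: -12928434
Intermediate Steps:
(-899 + 4613)*(823 - 4304) = 3714*(-3481) = -12928434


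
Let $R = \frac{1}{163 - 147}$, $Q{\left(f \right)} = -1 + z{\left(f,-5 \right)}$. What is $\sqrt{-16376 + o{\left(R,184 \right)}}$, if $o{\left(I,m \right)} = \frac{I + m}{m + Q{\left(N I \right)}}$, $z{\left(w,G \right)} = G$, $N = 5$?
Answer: $\frac{3 i \sqrt{922354526}}{712} \approx 127.96 i$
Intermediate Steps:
$Q{\left(f \right)} = -6$ ($Q{\left(f \right)} = -1 - 5 = -6$)
$R = \frac{1}{16} \approx 0.0625$
$o{\left(I,m \right)} = \frac{I + m}{-6 + m}$ ($o{\left(I,m \right)} = \frac{I + m}{m - 6} = \frac{I + m}{-6 + m}$)
$\sqrt{-16376 + o{\left(R,184 \right)}} = \sqrt{-16376 + \frac{\frac{1}{16} + 184}{-6 + 184}} = \sqrt{-16376 + \frac{1}{178} \cdot \frac{2945}{16}} = \sqrt{-16376 + \frac{2945}{2848}} = \sqrt{- \frac{46635903}{2848}} = \frac{3 i \sqrt{922354526}}{712}$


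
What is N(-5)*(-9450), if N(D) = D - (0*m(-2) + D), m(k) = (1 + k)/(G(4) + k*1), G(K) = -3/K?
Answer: 0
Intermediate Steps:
m(k) = (1 + k)/(-3/4 + k) (m(k) = (1 + k)/(-3/4 + k*1) = (1 + k)/(-3*1/4 + k) = (1 + k)/(-3/4 + k))
N(D) = 0 (N(D) = D - (0*(4*(1 - 2)/(-3 + 4*(-2))) + D) = D - (0*(4*(-1)/(-3 - 8)) + D) = D - (0*(4*(-1)/(-11)) + D) = D - (0*(4*(-1/11)*(-1)) + D) = D - (0*(4/11) + D) = D - (0 + D) = D - D = 0)
N(-5)*(-9450) = 0*(-9450) = 0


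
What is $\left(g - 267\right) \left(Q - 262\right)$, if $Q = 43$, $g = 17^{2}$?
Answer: $-4818$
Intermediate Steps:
$g = 289$
$\left(g - 267\right) \left(Q - 262\right) = \left(289 - 267\right) \left(43 - 262\right) = 22 \left(-219\right) = -4818$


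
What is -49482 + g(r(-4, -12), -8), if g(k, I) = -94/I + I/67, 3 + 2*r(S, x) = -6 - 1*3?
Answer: -13258059/268 ≈ -49470.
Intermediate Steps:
r(S, x) = -6 (r(S, x) = -3/2 + (-6 - 1*3)/2 = -3/2 + (-6 - 3)/2 = -3/2 + (½)*(-9) = -3/2 - 9/2 = -6)
g(k, I) = -94/I + I/67 (g(k, I) = -94/I + I*(1/67) = -94/I + I/67)
-49482 + g(r(-4, -12), -8) = -49482 + (-94/(-8) + (1/67)*(-8)) = -49482 + (-94*(-⅛) - 8/67) = -49482 + (47/4 - 8/67) = -49482 + 3117/268 = -13258059/268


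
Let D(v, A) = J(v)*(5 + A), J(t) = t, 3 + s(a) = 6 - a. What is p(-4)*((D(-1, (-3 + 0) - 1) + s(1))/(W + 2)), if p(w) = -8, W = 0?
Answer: -4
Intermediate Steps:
s(a) = 3 - a (s(a) = -3 + (6 - a) = 3 - a)
D(v, A) = v*(5 + A)
p(-4)*((D(-1, (-3 + 0) - 1) + s(1))/(W + 2)) = -8*(-(5 + ((-3 + 0) - 1)) + (3 - 1*1))/(0 + 2) = -8*(-(5 + (-3 - 1)) + (3 - 1))/2 = -8*(-(5 - 4) + 2)/2 = -8*(-1*1 + 2)/2 = -8*(-1 + 2)/2 = -8/2 = -8*½ = -4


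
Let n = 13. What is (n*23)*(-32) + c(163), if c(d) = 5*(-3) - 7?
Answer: -9590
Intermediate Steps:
c(d) = -22 (c(d) = -15 - 7 = -22)
(n*23)*(-32) + c(163) = (13*23)*(-32) - 22 = 299*(-32) - 22 = -9568 - 22 = -9590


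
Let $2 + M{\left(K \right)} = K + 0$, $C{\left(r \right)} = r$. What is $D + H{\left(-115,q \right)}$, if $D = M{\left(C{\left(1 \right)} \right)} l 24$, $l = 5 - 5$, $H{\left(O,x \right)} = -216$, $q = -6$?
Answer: $-216$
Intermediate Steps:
$l = 0$ ($l = 5 - 5 = 0$)
$M{\left(K \right)} = -2 + K$ ($M{\left(K \right)} = -2 + \left(K + 0\right) = -2 + K$)
$D = 0$ ($D = \left(-2 + 1\right) 0 \cdot 24 = \left(-1\right) 0 \cdot 24 = 0 \cdot 24 = 0$)
$D + H{\left(-115,q \right)} = 0 - 216 = -216$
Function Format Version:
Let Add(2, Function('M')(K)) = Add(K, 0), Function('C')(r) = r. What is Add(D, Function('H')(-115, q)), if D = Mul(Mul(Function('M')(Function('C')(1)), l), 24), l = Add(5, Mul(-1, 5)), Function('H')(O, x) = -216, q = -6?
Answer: -216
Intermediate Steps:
l = 0 (l = Add(5, -5) = 0)
Function('M')(K) = Add(-2, K) (Function('M')(K) = Add(-2, Add(K, 0)) = Add(-2, K))
D = 0 (D = Mul(Mul(Add(-2, 1), 0), 24) = Mul(Mul(-1, 0), 24) = Mul(0, 24) = 0)
Add(D, Function('H')(-115, q)) = Add(0, -216) = -216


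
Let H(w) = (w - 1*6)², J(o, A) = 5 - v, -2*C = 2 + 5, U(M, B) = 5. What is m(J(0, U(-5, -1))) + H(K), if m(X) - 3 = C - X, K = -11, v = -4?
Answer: 559/2 ≈ 279.50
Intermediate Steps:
C = -7/2 (C = -(2 + 5)/2 = -½*7 = -7/2 ≈ -3.5000)
J(o, A) = 9 (J(o, A) = 5 - 1*(-4) = 5 + 4 = 9)
H(w) = (-6 + w)² (H(w) = (w - 6)² = (-6 + w)²)
m(X) = -½ - X (m(X) = 3 + (-7/2 - X) = -½ - X)
m(J(0, U(-5, -1))) + H(K) = (-½ - 1*9) + (-6 - 11)² = (-½ - 9) + (-17)² = -19/2 + 289 = 559/2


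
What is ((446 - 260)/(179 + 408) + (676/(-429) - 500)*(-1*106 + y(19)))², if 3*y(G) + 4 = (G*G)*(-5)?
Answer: 47453735158598459716/375235641 ≈ 1.2646e+11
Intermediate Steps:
y(G) = -4/3 - 5*G²/3 (y(G) = -4/3 + ((G*G)*(-5))/3 = -4/3 + (G²*(-5))/3 = -4/3 + (-5*G²)/3 = -4/3 - 5*G²/3)
((446 - 260)/(179 + 408) + (676/(-429) - 500)*(-1*106 + y(19)))² = ((446 - 260)/(179 + 408) + (676/(-429) - 500)*(-1*106 + (-4/3 - 5/3*19²)))² = (186/587 + (676*(-1/429) - 500)*(-106 + (-4/3 - 5/3*361)))² = (186*(1/587) + (-52/33 - 500)*(-106 + (-4/3 - 1805/3)))² = (186/587 - 16552*(-106 - 603)/33)² = (186/587 - 16552/33*(-709))² = (186/587 + 11735368/33)² = (6888667154/19371)² = 47453735158598459716/375235641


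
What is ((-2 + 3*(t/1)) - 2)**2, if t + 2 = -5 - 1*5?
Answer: 1600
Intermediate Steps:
t = -12 (t = -2 + (-5 - 1*5) = -2 + (-5 - 5) = -2 - 10 = -12)
((-2 + 3*(t/1)) - 2)**2 = ((-2 + 3*(-12/1)) - 2)**2 = ((-2 + 3*(-12*1)) - 2)**2 = ((-2 + 3*(-12)) - 2)**2 = ((-2 - 36) - 2)**2 = (-38 - 2)**2 = (-40)**2 = 1600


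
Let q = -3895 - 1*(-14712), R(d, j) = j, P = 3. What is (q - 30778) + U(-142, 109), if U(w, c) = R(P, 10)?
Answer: -19951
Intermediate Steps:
U(w, c) = 10
q = 10817 (q = -3895 + 14712 = 10817)
(q - 30778) + U(-142, 109) = (10817 - 30778) + 10 = -19961 + 10 = -19951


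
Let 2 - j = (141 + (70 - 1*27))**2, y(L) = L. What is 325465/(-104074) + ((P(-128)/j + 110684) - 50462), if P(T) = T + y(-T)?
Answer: 368659939/6122 ≈ 60219.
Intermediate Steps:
j = -33854 (j = 2 - (141 + (70 - 1*27))**2 = 2 - (141 + (70 - 27))**2 = 2 - (141 + 43)**2 = 2 - 1*184**2 = 2 - 1*33856 = 2 - 33856 = -33854)
P(T) = 0 (P(T) = T - T = 0)
325465/(-104074) + ((P(-128)/j + 110684) - 50462) = 325465/(-104074) + ((0/(-33854) + 110684) - 50462) = 325465*(-1/104074) + ((0*(-1/33854) + 110684) - 50462) = -19145/6122 + ((0 + 110684) - 50462) = -19145/6122 + (110684 - 50462) = -19145/6122 + 60222 = 368659939/6122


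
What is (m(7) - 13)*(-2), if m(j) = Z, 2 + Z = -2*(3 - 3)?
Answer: 30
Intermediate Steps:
Z = -2 (Z = -2 - 2*(3 - 3) = -2 - 2*0 = -2 + 0 = -2)
m(j) = -2
(m(7) - 13)*(-2) = (-2 - 13)*(-2) = -15*(-2) = 30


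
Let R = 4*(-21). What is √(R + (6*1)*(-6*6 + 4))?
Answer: 2*I*√69 ≈ 16.613*I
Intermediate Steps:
R = -84
√(R + (6*1)*(-6*6 + 4)) = √(-84 + (6*1)*(-6*6 + 4)) = √(-84 + 6*(-36 + 4)) = √(-84 + 6*(-32)) = √(-84 - 192) = √(-276) = 2*I*√69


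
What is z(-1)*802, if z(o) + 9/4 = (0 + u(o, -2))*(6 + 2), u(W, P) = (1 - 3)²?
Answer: 47719/2 ≈ 23860.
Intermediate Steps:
u(W, P) = 4 (u(W, P) = (-2)² = 4)
z(o) = 119/4 (z(o) = -9/4 + (0 + 4)*(6 + 2) = -9/4 + 4*8 = -9/4 + 32 = 119/4)
z(-1)*802 = (119/4)*802 = 47719/2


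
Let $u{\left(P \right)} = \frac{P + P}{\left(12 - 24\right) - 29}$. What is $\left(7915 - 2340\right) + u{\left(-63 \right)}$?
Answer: $\frac{228701}{41} \approx 5578.1$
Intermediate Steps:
$u{\left(P \right)} = - \frac{2 P}{41}$ ($u{\left(P \right)} = \frac{2 P}{\left(12 - 24\right) - 29} = \frac{2 P}{-12 - 29} = \frac{2 P}{-41} = 2 P \left(- \frac{1}{41}\right) = - \frac{2 P}{41}$)
$\left(7915 - 2340\right) + u{\left(-63 \right)} = \left(7915 - 2340\right) - - \frac{126}{41} = 5575 + \frac{126}{41} = \frac{228701}{41}$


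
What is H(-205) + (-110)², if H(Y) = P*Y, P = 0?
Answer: 12100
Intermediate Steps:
H(Y) = 0 (H(Y) = 0*Y = 0)
H(-205) + (-110)² = 0 + (-110)² = 0 + 12100 = 12100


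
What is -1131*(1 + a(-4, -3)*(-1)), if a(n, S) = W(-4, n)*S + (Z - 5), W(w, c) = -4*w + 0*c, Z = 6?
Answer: -54288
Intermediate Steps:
W(w, c) = -4*w (W(w, c) = -4*w + 0 = -4*w)
a(n, S) = 1 + 16*S (a(n, S) = (-4*(-4))*S + (6 - 5) = 16*S + 1 = 1 + 16*S)
-1131*(1 + a(-4, -3)*(-1)) = -1131*(1 + (1 + 16*(-3))*(-1)) = -1131*(1 + (1 - 48)*(-1)) = -1131*(1 - 47*(-1)) = -1131*(1 + 47) = -1131*48 = -54288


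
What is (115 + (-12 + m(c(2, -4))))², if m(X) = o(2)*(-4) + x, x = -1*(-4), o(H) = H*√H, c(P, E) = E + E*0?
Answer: 11577 - 1712*√2 ≈ 9155.9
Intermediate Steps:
c(P, E) = E (c(P, E) = E + 0 = E)
o(H) = H^(3/2)
x = 4
m(X) = 4 - 8*√2 (m(X) = 2^(3/2)*(-4) + 4 = (2*√2)*(-4) + 4 = -8*√2 + 4 = 4 - 8*√2)
(115 + (-12 + m(c(2, -4))))² = (115 + (-12 + (4 - 8*√2)))² = (115 + (-8 - 8*√2))² = (107 - 8*√2)²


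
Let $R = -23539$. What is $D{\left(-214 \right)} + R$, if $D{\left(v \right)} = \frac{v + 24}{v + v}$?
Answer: $- \frac{5037251}{214} \approx -23539.0$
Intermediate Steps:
$D{\left(v \right)} = \frac{24 + v}{2 v}$
$D{\left(-214 \right)} + R = \frac{24 - 214}{2 \left(-214\right)} - 23539 = \frac{1}{2} \left(- \frac{1}{214}\right) \left(-190\right) - 23539 = \frac{95}{214} - 23539 = - \frac{5037251}{214}$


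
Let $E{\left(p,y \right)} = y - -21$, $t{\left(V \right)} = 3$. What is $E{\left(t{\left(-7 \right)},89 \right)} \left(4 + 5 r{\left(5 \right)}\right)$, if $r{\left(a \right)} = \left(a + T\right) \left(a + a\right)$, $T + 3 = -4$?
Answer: $-10560$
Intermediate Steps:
$T = -7$ ($T = -3 - 4 = -7$)
$E{\left(p,y \right)} = 21 + y$ ($E{\left(p,y \right)} = y + 21 = 21 + y$)
$r{\left(a \right)} = 2 a \left(-7 + a\right)$ ($r{\left(a \right)} = \left(a - 7\right) \left(a + a\right) = \left(-7 + a\right) 2 a = 2 a \left(-7 + a\right)$)
$E{\left(t{\left(-7 \right)},89 \right)} \left(4 + 5 r{\left(5 \right)}\right) = \left(21 + 89\right) \left(4 + 5 \cdot 2 \cdot 5 \left(-7 + 5\right)\right) = 110 \left(4 + 5 \cdot 2 \cdot 5 \left(-2\right)\right) = 110 \left(4 + 5 \left(-20\right)\right) = 110 \left(4 - 100\right) = 110 \left(-96\right) = -10560$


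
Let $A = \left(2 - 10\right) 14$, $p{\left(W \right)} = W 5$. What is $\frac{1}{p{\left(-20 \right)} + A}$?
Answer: $- \frac{1}{212} \approx -0.004717$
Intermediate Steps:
$p{\left(W \right)} = 5 W$
$A = -112$ ($A = \left(-8\right) 14 = -112$)
$\frac{1}{p{\left(-20 \right)} + A} = \frac{1}{5 \left(-20\right) - 112} = \frac{1}{-100 - 112} = \frac{1}{-212} = - \frac{1}{212}$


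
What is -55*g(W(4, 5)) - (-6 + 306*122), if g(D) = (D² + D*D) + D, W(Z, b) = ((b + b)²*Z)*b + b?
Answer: -442350351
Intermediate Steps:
W(Z, b) = b + 4*Z*b³ (W(Z, b) = ((2*b)²*Z)*b + b = ((4*b²)*Z)*b + b = (4*Z*b²)*b + b = 4*Z*b³ + b = b + 4*Z*b³)
g(D) = D + 2*D² (g(D) = (D² + D²) + D = 2*D² + D = D + 2*D²)
-55*g(W(4, 5)) - (-6 + 306*122) = -55*(5 + 4*4*5³)*(1 + 2*(5 + 4*4*5³)) - (-6 + 306*122) = -55*(5 + 4*4*125)*(1 + 2*(5 + 4*4*125)) - (-6 + 37332) = -55*(5 + 2000)*(1 + 2*(5 + 2000)) - 1*37326 = -110275*(1 + 2*2005) - 37326 = -110275*(1 + 4010) - 37326 = -110275*4011 - 37326 = -55*8042055 - 37326 = -442313025 - 37326 = -442350351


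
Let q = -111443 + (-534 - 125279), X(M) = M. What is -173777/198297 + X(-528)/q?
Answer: -5140616887/5880894129 ≈ -0.87412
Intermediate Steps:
q = -237256 (q = -111443 - 125813 = -237256)
-173777/198297 + X(-528)/q = -173777/198297 - 528/(-237256) = -173777*1/198297 - 528*(-1/237256) = -173777/198297 + 66/29657 = -5140616887/5880894129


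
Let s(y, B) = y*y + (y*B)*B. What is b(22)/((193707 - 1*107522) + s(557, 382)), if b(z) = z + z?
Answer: 22/40838051 ≈ 5.3871e-7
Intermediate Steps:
s(y, B) = y² + y*B² (s(y, B) = y² + (B*y)*B = y² + y*B²)
b(z) = 2*z
b(22)/((193707 - 1*107522) + s(557, 382)) = (2*22)/((193707 - 1*107522) + 557*(557 + 382²)) = 44/((193707 - 107522) + 557*(557 + 145924)) = 44/(86185 + 557*146481) = 44/(86185 + 81589917) = 44/81676102 = 44*(1/81676102) = 22/40838051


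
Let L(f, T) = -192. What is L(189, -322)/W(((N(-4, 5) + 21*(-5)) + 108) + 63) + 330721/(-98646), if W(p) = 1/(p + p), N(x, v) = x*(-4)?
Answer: -3106495969/98646 ≈ -31491.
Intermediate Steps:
N(x, v) = -4*x
W(p) = 1/(2*p)
L(189, -322)/W(((N(-4, 5) + 21*(-5)) + 108) + 63) + 330721/(-98646) = -(65664 + 384*(-4*(-4) + 21*(-5))) + 330721/(-98646) = -(65664 + 384*(16 - 105)) + 330721*(-1/98646) = -192/(1/(2*((-89 + 108) + 63))) - 330721/98646 = -192/(1/(2*(19 + 63))) - 330721/98646 = -192/((½)/82) - 330721/98646 = -192/((½)*(1/82)) - 330721/98646 = -192/1/164 - 330721/98646 = -192*164 - 330721/98646 = -31488 - 330721/98646 = -3106495969/98646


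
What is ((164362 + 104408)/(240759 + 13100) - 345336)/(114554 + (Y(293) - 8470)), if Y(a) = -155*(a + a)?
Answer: -1413973917/62457503 ≈ -22.639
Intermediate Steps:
Y(a) = -310*a
((164362 + 104408)/(240759 + 13100) - 345336)/(114554 + (Y(293) - 8470)) = ((164362 + 104408)/(240759 + 13100) - 345336)/(114554 + (-310*293 - 8470)) = (268770/253859 - 345336)/(114554 + (-90830 - 8470)) = (268770*(1/253859) - 345336)/(114554 - 99300) = (8670/8189 - 345336)/15254 = -2827947834/8189*1/15254 = -1413973917/62457503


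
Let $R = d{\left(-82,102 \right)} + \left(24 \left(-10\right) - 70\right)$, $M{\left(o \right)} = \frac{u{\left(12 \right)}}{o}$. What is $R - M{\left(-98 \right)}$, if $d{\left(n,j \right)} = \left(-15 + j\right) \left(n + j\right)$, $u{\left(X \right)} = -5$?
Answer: $\frac{140135}{98} \approx 1429.9$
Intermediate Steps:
$d{\left(n,j \right)} = \left(-15 + j\right) \left(j + n\right)$
$M{\left(o \right)} = - \frac{5}{o}$
$R = 1430$ ($R = \left(102^{2} - 1530 - -1230 + 102 \left(-82\right)\right) + \left(24 \left(-10\right) - 70\right) = \left(10404 - 1530 + 1230 - 8364\right) - 310 = 1740 - 310 = 1430$)
$R - M{\left(-98 \right)} = 1430 - - \frac{5}{-98} = 1430 - \left(-5\right) \left(- \frac{1}{98}\right) = 1430 - \frac{5}{98} = \frac{140135}{98}$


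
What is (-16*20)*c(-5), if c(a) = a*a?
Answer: -8000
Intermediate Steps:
c(a) = a²
(-16*20)*c(-5) = -16*20*(-5)² = -320*25 = -8000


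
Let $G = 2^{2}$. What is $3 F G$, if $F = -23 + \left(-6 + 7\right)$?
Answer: $-264$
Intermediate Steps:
$G = 4$
$F = -22$ ($F = -23 + 1 = -22$)
$3 F G = 3 \left(-22\right) 4 = \left(-66\right) 4 = -264$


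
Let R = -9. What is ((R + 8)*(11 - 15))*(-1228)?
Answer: -4912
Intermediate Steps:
((R + 8)*(11 - 15))*(-1228) = ((-9 + 8)*(11 - 15))*(-1228) = -1*(-4)*(-1228) = 4*(-1228) = -4912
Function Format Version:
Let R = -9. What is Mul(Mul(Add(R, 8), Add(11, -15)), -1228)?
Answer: -4912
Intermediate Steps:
Mul(Mul(Add(R, 8), Add(11, -15)), -1228) = Mul(Mul(Add(-9, 8), Add(11, -15)), -1228) = Mul(Mul(-1, -4), -1228) = Mul(4, -1228) = -4912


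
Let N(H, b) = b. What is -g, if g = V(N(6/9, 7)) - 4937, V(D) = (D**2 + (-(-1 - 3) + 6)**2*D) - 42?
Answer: 4230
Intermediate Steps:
V(D) = -42 + D**2 + 100*D (V(D) = (D**2 + (-1*(-4) + 6)**2*D) - 42 = (D**2 + (4 + 6)**2*D) - 42 = (D**2 + 10**2*D) - 42 = (D**2 + 100*D) - 42 = -42 + D**2 + 100*D)
g = -4230 (g = (-42 + 7**2 + 100*7) - 4937 = (-42 + 49 + 700) - 4937 = 707 - 4937 = -4230)
-g = -1*(-4230) = 4230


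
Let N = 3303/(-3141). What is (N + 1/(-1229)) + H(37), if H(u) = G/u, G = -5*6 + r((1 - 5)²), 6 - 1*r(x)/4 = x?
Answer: -46725974/15870077 ≈ -2.9443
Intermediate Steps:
r(x) = 24 - 4*x
G = -70 (G = -5*6 + (24 - 4*(1 - 5)²) = -30 + (24 - 4*(-4)²) = -30 + (24 - 4*16) = -30 + (24 - 64) = -30 - 40 = -70)
H(u) = -70/u
N = -367/349 (N = 3303*(-1/3141) = -367/349 ≈ -1.0516)
(N + 1/(-1229)) + H(37) = (-367/349 + 1/(-1229)) - 70/37 = (-367/349 - 1/1229) - 70*1/37 = -451392/428921 - 70/37 = -46725974/15870077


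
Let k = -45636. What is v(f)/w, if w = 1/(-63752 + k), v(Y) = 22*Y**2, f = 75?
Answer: -13536765000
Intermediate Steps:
w = -1/109388 (w = 1/(-63752 - 45636) = 1/(-109388) = -1/109388 ≈ -9.1418e-6)
v(f)/w = (22*75**2)/(-1/109388) = (22*5625)*(-109388) = 123750*(-109388) = -13536765000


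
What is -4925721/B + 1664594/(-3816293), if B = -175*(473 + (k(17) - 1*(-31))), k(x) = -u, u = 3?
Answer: 6217350431101/111531162925 ≈ 55.745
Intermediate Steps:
k(x) = -3 (k(x) = -1*3 = -3)
B = -87675 (B = -175*(473 + (-3 - 1*(-31))) = -175*(473 + (-3 + 31)) = -175*(473 + 28) = -175*501 = -87675)
-4925721/B + 1664594/(-3816293) = -4925721/(-87675) + 1664594/(-3816293) = -4925721*(-1/87675) + 1664594*(-1/3816293) = 1641907/29225 - 1664594/3816293 = 6217350431101/111531162925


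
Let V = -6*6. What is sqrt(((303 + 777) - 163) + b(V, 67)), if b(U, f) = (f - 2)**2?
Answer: sqrt(5142) ≈ 71.708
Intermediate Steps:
V = -36
b(U, f) = (-2 + f)**2
sqrt(((303 + 777) - 163) + b(V, 67)) = sqrt(((303 + 777) - 163) + (-2 + 67)**2) = sqrt((1080 - 163) + 65**2) = sqrt(917 + 4225) = sqrt(5142)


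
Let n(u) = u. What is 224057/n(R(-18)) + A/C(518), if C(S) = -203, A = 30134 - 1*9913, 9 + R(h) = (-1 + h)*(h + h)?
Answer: 31834396/137025 ≈ 232.33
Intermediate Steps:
R(h) = -9 + 2*h*(-1 + h) (R(h) = -9 + (-1 + h)*(h + h) = -9 + (-1 + h)*(2*h) = -9 + 2*h*(-1 + h))
A = 20221 (A = 30134 - 9913 = 20221)
224057/n(R(-18)) + A/C(518) = 224057/(-9 - 2*(-18) + 2*(-18)**2) + 20221/(-203) = 224057/(-9 + 36 + 2*324) + 20221*(-1/203) = 224057/(-9 + 36 + 648) - 20221/203 = 224057/675 - 20221/203 = 31834396/137025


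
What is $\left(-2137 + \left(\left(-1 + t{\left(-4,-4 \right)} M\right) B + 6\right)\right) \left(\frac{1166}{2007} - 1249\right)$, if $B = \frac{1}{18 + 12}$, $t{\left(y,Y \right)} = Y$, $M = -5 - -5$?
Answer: $\frac{160184043187}{60210} \approx 2.6604 \cdot 10^{6}$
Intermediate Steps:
$M = 0$ ($M = -5 + 5 = 0$)
$B = \frac{1}{30} \approx 0.033333$
$\left(-2137 + \left(\left(-1 + t{\left(-4,-4 \right)} M\right) B + 6\right)\right) \left(\frac{1166}{2007} - 1249\right) = \left(-2137 + \left(\left(-1 - 0\right) \frac{1}{30} + 6\right)\right) \left(\frac{1166}{2007} - 1249\right) = \left(-2137 + \left(\left(-1 + 0\right) \frac{1}{30} + 6\right)\right) \left(1166 \cdot \frac{1}{2007} - 1249\right) = \left(-2137 + \left(\left(-1\right) \frac{1}{30} + 6\right)\right) \left(\frac{1166}{2007} - 1249\right) = \left(-2137 + \left(- \frac{1}{30} + 6\right)\right) \left(- \frac{2505577}{2007}\right) = \left(-2137 + \frac{179}{30}\right) \left(- \frac{2505577}{2007}\right) = \left(- \frac{63931}{30}\right) \left(- \frac{2505577}{2007}\right) = \frac{160184043187}{60210}$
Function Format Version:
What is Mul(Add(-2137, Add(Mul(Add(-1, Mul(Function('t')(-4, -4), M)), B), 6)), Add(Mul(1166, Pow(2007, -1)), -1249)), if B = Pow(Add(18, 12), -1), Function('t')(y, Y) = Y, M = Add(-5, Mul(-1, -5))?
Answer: Rational(160184043187, 60210) ≈ 2.6604e+6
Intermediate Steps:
M = 0 (M = Add(-5, 5) = 0)
B = Rational(1, 30) (B = Pow(30, -1) = Rational(1, 30) ≈ 0.033333)
Mul(Add(-2137, Add(Mul(Add(-1, Mul(Function('t')(-4, -4), M)), B), 6)), Add(Mul(1166, Pow(2007, -1)), -1249)) = Mul(Add(-2137, Add(Mul(Add(-1, Mul(-4, 0)), Rational(1, 30)), 6)), Add(Mul(1166, Pow(2007, -1)), -1249)) = Mul(Add(-2137, Add(Mul(Add(-1, 0), Rational(1, 30)), 6)), Add(Mul(1166, Rational(1, 2007)), -1249)) = Mul(Add(-2137, Add(Mul(-1, Rational(1, 30)), 6)), Add(Rational(1166, 2007), -1249)) = Mul(Add(-2137, Add(Rational(-1, 30), 6)), Rational(-2505577, 2007)) = Mul(Add(-2137, Rational(179, 30)), Rational(-2505577, 2007)) = Mul(Rational(-63931, 30), Rational(-2505577, 2007)) = Rational(160184043187, 60210)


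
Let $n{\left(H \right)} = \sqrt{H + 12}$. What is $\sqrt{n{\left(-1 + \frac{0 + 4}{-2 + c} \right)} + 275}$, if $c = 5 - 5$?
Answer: $\sqrt{278} \approx 16.673$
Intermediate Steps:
$c = 0$ ($c = 5 - 5 = 0$)
$n{\left(H \right)} = \sqrt{12 + H}$
$\sqrt{n{\left(-1 + \frac{0 + 4}{-2 + c} \right)} + 275} = \sqrt{\sqrt{12 + \left(-1 + \frac{0 + 4}{-2 + 0}\right)} + 275} = \sqrt{\sqrt{12 + \left(-1 + \frac{4}{-2}\right)} + 275} = \sqrt{\sqrt{12 + \left(-1 + 4 \left(- \frac{1}{2}\right)\right)} + 275} = \sqrt{\sqrt{12 - 3} + 275} = \sqrt{\sqrt{9} + 275} = \sqrt{3 + 275} = \sqrt{278}$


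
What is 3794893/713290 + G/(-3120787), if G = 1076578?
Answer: 11075140419171/2226026159230 ≈ 4.9753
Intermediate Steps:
3794893/713290 + G/(-3120787) = 3794893/713290 + 1076578/(-3120787) = 3794893*(1/713290) + 1076578*(-1/3120787) = 3794893/713290 - 1076578/3120787 = 11075140419171/2226026159230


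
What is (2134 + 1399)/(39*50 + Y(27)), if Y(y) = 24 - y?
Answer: 3533/1947 ≈ 1.8146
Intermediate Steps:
(2134 + 1399)/(39*50 + Y(27)) = (2134 + 1399)/(39*50 + (24 - 1*27)) = 3533/(1950 + (24 - 27)) = 3533/(1950 - 3) = 3533/1947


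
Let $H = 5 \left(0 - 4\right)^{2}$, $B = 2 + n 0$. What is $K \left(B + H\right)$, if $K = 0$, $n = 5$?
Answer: $0$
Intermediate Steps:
$B = 2$ ($B = 2 + 5 \cdot 0 = 2 + 0 = 2$)
$H = 80$ ($H = 5 \left(-4\right)^{2} = 5 \cdot 16 = 80$)
$K \left(B + H\right) = 0 \left(2 + 80\right) = 0 \cdot 82 = 0$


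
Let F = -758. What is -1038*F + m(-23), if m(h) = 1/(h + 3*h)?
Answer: 72385967/92 ≈ 7.8680e+5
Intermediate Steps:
m(h) = 1/(4*h)
-1038*F + m(-23) = -1038*(-758) + (¼)/(-23) = 786804 + (¼)*(-1/23) = 786804 - 1/92 = 72385967/92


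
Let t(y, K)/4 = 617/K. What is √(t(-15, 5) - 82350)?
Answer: I*√2046410/5 ≈ 286.11*I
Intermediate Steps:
t(y, K) = 2468/K (t(y, K) = 4*(617/K) = 2468/K)
√(t(-15, 5) - 82350) = √(2468/5 - 82350) = √(-409282/5) = I*√2046410/5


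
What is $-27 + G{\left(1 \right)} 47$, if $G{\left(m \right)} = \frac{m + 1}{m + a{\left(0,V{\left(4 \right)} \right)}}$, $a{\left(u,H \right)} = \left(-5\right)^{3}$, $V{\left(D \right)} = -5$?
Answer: $- \frac{1721}{62} \approx -27.758$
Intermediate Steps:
$a{\left(u,H \right)} = -125$
$G{\left(m \right)} = \frac{1 + m}{-125 + m}$ ($G{\left(m \right)} = \frac{m + 1}{m - 125} = \frac{1 + m}{-125 + m}$)
$-27 + G{\left(1 \right)} 47 = -27 + \frac{1 + 1}{-125 + 1} \cdot 47 = -27 + \frac{1}{-124} \cdot 2 \cdot 47 = -27 + \left(- \frac{1}{124}\right) 2 \cdot 47 = -27 - \frac{47}{62} = - \frac{1721}{62}$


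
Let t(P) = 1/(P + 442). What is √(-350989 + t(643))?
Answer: 2*I*√103298256110/1085 ≈ 592.44*I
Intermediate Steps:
t(P) = 1/(442 + P)
√(-350989 + t(643)) = √(-350989 + 1/(442 + 643)) = √(-350989 + 1/1085) = √(-380823064/1085) = 2*I*√103298256110/1085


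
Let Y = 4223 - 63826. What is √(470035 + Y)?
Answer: 88*√53 ≈ 640.65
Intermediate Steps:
Y = -59603
√(470035 + Y) = √(470035 - 59603) = √410432 = 88*√53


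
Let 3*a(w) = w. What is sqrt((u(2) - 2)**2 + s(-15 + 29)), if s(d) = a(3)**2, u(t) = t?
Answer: 1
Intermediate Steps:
a(w) = w/3
s(d) = 1 (s(d) = ((1/3)*3)**2 = 1**2 = 1)
sqrt((u(2) - 2)**2 + s(-15 + 29)) = sqrt((2 - 2)**2 + 1) = sqrt(0**2 + 1) = sqrt(0 + 1) = sqrt(1) = 1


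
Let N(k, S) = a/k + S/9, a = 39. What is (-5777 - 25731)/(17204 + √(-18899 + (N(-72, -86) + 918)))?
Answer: -39028581504/21311683711 + 189048*I*√2590718/21311683711 ≈ -1.8313 + 0.014278*I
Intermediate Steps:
N(k, S) = 39/k + S/9
(-5777 - 25731)/(17204 + √(-18899 + (N(-72, -86) + 918))) = (-5777 - 25731)/(17204 + √(-18899 + ((39/(-72) + (⅑)*(-86)) + 918))) = -31508/(17204 + √(-18899 + ((39*(-1/72) - 86/9) + 918))) = -31508/(17204 + √(-18899 + ((-13/24 - 86/9) + 918))) = -31508/(17204 + √(-18899 + (-727/72 + 918))) = -31508/(17204 + √(-18899 + 65369/72)) = -31508/(17204 + √(-1295359/72)) = -31508/(17204 + I*√2590718/12)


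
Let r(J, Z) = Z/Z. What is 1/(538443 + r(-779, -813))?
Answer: 1/538444 ≈ 1.8572e-6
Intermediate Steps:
r(J, Z) = 1
1/(538443 + r(-779, -813)) = 1/(538443 + 1) = 1/538444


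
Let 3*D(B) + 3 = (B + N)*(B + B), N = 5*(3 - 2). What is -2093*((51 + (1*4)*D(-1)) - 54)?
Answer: 110929/3 ≈ 36976.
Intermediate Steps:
N = 5 (N = 5*1 = 5)
D(B) = -1 + 2*B*(5 + B)/3 (D(B) = -1 + ((B + 5)*(B + B))/3 = -1 + ((5 + B)*(2*B))/3 = -1 + (2*B*(5 + B))/3 = -1 + 2*B*(5 + B)/3)
-2093*((51 + (1*4)*D(-1)) - 54) = -2093*((51 + (1*4)*(-1 + (2/3)*(-1)**2 + (10/3)*(-1))) - 54) = -2093*((51 + 4*(-1 + (2/3)*1 - 10/3)) - 54) = -2093*((51 + 4*(-1 + 2/3 - 10/3)) - 54) = -2093*((51 + 4*(-11/3)) - 54) = -2093*((51 - 44/3) - 54) = -2093*(109/3 - 54) = -2093*(-53/3) = 110929/3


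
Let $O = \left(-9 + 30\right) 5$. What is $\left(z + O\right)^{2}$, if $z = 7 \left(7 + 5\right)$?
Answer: $35721$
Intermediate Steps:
$z = 84$ ($z = 7 \cdot 12 = 84$)
$O = 105$ ($O = 21 \cdot 5 = 105$)
$\left(z + O\right)^{2} = \left(84 + 105\right)^{2} = 189^{2} = 35721$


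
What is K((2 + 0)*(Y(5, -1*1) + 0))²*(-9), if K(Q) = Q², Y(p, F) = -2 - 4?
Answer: -186624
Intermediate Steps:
Y(p, F) = -6
K((2 + 0)*(Y(5, -1*1) + 0))²*(-9) = (((2 + 0)*(-6 + 0))²)²*(-9) = ((2*(-6))²)²*(-9) = ((-12)²)²*(-9) = 144²*(-9) = 20736*(-9) = -186624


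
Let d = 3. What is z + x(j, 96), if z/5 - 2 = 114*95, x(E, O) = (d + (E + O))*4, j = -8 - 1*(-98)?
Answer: 54916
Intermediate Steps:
j = 90 (j = -8 + 98 = 90)
x(E, O) = 12 + 4*E + 4*O (x(E, O) = (3 + (E + O))*4 = (3 + E + O)*4 = 12 + 4*E + 4*O)
z = 54160 (z = 10 + 5*(114*95) = 10 + 5*10830 = 10 + 54150 = 54160)
z + x(j, 96) = 54160 + (12 + 4*90 + 4*96) = 54160 + (12 + 360 + 384) = 54160 + 756 = 54916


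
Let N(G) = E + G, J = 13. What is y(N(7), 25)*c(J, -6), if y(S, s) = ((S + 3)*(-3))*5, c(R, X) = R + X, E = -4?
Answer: -630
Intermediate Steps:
N(G) = -4 + G
y(S, s) = -45 - 15*S (y(S, s) = ((3 + S)*(-3))*5 = (-9 - 3*S)*5 = -45 - 15*S)
y(N(7), 25)*c(J, -6) = (-45 - 15*(-4 + 7))*(13 - 6) = (-45 - 15*3)*7 = (-45 - 45)*7 = -90*7 = -630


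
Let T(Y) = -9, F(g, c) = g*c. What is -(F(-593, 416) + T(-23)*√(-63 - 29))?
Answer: 246688 + 18*I*√23 ≈ 2.4669e+5 + 86.325*I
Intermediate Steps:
F(g, c) = c*g
-(F(-593, 416) + T(-23)*√(-63 - 29)) = -(416*(-593) - 9*√(-63 - 29)) = -(-246688 - 18*I*√23) = 246688 + 18*I*√23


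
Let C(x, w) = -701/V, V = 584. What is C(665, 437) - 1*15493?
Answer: -9048613/584 ≈ -15494.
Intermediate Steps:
C(x, w) = -701/584
C(665, 437) - 1*15493 = -701/584 - 1*15493 = -701/584 - 15493 = -9048613/584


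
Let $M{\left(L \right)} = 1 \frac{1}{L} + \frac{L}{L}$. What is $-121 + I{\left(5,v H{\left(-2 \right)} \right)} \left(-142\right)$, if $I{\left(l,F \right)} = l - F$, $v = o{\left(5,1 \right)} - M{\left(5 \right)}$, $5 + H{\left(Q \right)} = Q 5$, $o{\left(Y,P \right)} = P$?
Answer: $-405$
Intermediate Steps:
$M{\left(L \right)} = 1 + \frac{1}{L}$ ($M{\left(L \right)} = \frac{1}{L} + 1 = 1 + \frac{1}{L}$)
$H{\left(Q \right)} = -5 + 5 Q$ ($H{\left(Q \right)} = -5 + Q 5 = -5 + 5 Q$)
$v = - \frac{1}{5}$ ($v = 1 - \frac{1 + 5}{5} = 1 - \frac{1}{5} \cdot 6 = 1 - \frac{6}{5} = - \frac{1}{5} \approx -0.2$)
$-121 + I{\left(5,v H{\left(-2 \right)} \right)} \left(-142\right) = -121 + \left(5 - - \frac{-5 + 5 \left(-2\right)}{5}\right) \left(-142\right) = -121 + \left(5 - - \frac{-5 - 10}{5}\right) \left(-142\right) = -121 + \left(5 - \left(- \frac{1}{5}\right) \left(-15\right)\right) \left(-142\right) = -121 + \left(5 - 3\right) \left(-142\right) = -121 + 2 \left(-142\right) = -121 - 284 = -405$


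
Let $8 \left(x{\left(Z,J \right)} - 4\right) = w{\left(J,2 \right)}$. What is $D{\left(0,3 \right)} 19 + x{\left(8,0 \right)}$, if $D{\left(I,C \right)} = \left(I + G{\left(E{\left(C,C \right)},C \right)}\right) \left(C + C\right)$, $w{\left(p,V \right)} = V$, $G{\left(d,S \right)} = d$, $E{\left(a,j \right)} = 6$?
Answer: $\frac{2753}{4} \approx 688.25$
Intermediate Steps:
$x{\left(Z,J \right)} = \frac{17}{4}$ ($x{\left(Z,J \right)} = 4 + \frac{1}{8} \cdot 2 = 4 + \frac{1}{4} = \frac{17}{4}$)
$D{\left(I,C \right)} = 2 C \left(6 + I\right)$ ($D{\left(I,C \right)} = \left(I + 6\right) \left(C + C\right) = \left(6 + I\right) 2 C = 2 C \left(6 + I\right)$)
$D{\left(0,3 \right)} 19 + x{\left(8,0 \right)} = 2 \cdot 3 \left(6 + 0\right) 19 + \frac{17}{4} = 2 \cdot 3 \cdot 6 \cdot 19 + \frac{17}{4} = 36 \cdot 19 + \frac{17}{4} = 684 + \frac{17}{4} = \frac{2753}{4}$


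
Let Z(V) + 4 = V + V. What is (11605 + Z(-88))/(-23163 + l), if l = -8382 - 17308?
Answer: -11425/48853 ≈ -0.23386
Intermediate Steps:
Z(V) = -4 + 2*V (Z(V) = -4 + (V + V) = -4 + 2*V)
l = -25690
(11605 + Z(-88))/(-23163 + l) = (11605 + (-4 + 2*(-88)))/(-23163 - 25690) = (11605 + (-4 - 176))/(-48853) = (11605 - 180)*(-1/48853) = 11425*(-1/48853) = -11425/48853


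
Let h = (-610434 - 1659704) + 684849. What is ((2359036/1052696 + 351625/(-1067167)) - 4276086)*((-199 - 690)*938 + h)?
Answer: 2905281195691973380948435/280850608058 ≈ 1.0345e+13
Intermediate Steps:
h = -1585289 (h = -2270138 + 684849 = -1585289)
((2359036/1052696 + 351625/(-1067167)) - 4276086)*((-199 - 690)*938 + h) = ((2359036/1052696 + 351625/(-1067167)) - 4276086)*((-199 - 690)*938 - 1585289) = ((2359036*(1/1052696) + 351625*(-1/1067167)) - 4276086)*(-889*938 - 1585289) = ((589759/263174 - 351625/1067167) - 4276086)*(-833882 - 1585289) = (536832785003/280850608058 - 4276086)*(-2419171) = -1200940816375515985/280850608058*(-2419171) = 2905281195691973380948435/280850608058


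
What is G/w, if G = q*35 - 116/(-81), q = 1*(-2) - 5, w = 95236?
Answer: -19729/7714116 ≈ -0.0025575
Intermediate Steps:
q = -7 (q = -2 - 5 = -7)
G = -19729/81 (G = -7*35 - 116/(-81) = -245 - 116*(-1/81) = -245 + 116/81 = -19729/81 ≈ -243.57)
G/w = -19729/81/95236 = -19729/81*1/95236 = -19729/7714116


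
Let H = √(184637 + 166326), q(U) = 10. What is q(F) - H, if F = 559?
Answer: 10 - √350963 ≈ -582.42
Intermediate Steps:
H = √350963 ≈ 592.42
q(F) - H = 10 - √350963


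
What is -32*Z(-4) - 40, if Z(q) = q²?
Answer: -552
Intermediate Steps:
-32*Z(-4) - 40 = -32*(-4)² - 40 = -32*16 - 40 = -512 - 40 = -552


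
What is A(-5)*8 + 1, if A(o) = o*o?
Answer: 201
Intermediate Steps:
A(o) = o**2
A(-5)*8 + 1 = (-5)**2*8 + 1 = 25*8 + 1 = 200 + 1 = 201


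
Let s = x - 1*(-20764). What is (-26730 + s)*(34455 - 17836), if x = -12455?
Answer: -306138599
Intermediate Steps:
s = 8309 (s = -12455 - 1*(-20764) = -12455 + 20764 = 8309)
(-26730 + s)*(34455 - 17836) = (-26730 + 8309)*(34455 - 17836) = -18421*16619 = -306138599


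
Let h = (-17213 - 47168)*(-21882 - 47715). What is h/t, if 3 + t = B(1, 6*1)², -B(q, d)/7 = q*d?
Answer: 1493574819/587 ≈ 2.5444e+6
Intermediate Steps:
B(q, d) = -7*d*q (B(q, d) = -7*q*d = -7*d*q)
h = 4480724457 (h = -64381*(-69597) = 4480724457)
t = 1761 (t = -3 + (-7*6*1*1)² = -3 + (-7*6*1)² = -3 + (-42)² = -3 + 1764 = 1761)
h/t = 4480724457/1761 = 4480724457*(1/1761) = 1493574819/587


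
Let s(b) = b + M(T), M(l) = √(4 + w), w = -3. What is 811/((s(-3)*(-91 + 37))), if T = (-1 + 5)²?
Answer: 811/108 ≈ 7.5093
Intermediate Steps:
T = 16 (T = 4² = 16)
M(l) = 1 (M(l) = √(4 - 3) = √1 = 1)
s(b) = 1 + b (s(b) = b + 1 = 1 + b)
811/((s(-3)*(-91 + 37))) = 811/(((1 - 3)*(-91 + 37))) = 811/((-2*(-54))) = 811/108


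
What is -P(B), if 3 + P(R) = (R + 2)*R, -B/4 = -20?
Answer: -6557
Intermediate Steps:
B = 80 (B = -4*(-20) = 80)
P(R) = -3 + R*(2 + R) (P(R) = -3 + (R + 2)*R = -3 + (2 + R)*R = -3 + R*(2 + R))
-P(B) = -(-3 + 80**2 + 2*80) = -(-3 + 6400 + 160) = -1*6557 = -6557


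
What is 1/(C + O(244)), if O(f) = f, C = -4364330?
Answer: -1/4364086 ≈ -2.2914e-7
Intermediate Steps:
1/(C + O(244)) = 1/(-4364330 + 244) = 1/(-4364086) = -1/4364086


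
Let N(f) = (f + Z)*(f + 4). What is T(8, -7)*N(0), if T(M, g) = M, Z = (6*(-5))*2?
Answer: -1920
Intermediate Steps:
Z = -60 (Z = -30*2 = -60)
N(f) = (-60 + f)*(4 + f) (N(f) = (f - 60)*(f + 4) = (-60 + f)*(4 + f))
T(8, -7)*N(0) = 8*(-240 + 0**2 - 56*0) = 8*(-240 + 0 + 0) = 8*(-240) = -1920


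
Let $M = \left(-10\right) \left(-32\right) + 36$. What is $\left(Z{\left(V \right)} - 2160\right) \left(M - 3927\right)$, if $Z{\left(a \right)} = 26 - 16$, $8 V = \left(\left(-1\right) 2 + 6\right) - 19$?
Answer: $7677650$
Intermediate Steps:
$V = - \frac{15}{8}$ ($V = \frac{\left(\left(-1\right) 2 + 6\right) - 19}{8} = \frac{\left(-2 + 6\right) - 19}{8} = \frac{4 - 19}{8} = \frac{1}{8} \left(-15\right) = - \frac{15}{8} \approx -1.875$)
$M = 356$ ($M = 320 + 36 = 356$)
$Z{\left(a \right)} = 10$
$\left(Z{\left(V \right)} - 2160\right) \left(M - 3927\right) = \left(10 - 2160\right) \left(356 - 3927\right) = \left(-2150\right) \left(-3571\right) = 7677650$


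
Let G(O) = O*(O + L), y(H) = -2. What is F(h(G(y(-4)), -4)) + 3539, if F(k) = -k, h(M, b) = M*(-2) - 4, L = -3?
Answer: 3563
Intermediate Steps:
G(O) = O*(-3 + O) (G(O) = O*(O - 3) = O*(-3 + O))
h(M, b) = -4 - 2*M (h(M, b) = -2*M - 4 = -4 - 2*M)
F(h(G(y(-4)), -4)) + 3539 = -(-4 - (-4)*(-3 - 2)) + 3539 = -(-4 - (-4)*(-5)) + 3539 = -(-4 - 2*10) + 3539 = -(-4 - 20) + 3539 = -1*(-24) + 3539 = 24 + 3539 = 3563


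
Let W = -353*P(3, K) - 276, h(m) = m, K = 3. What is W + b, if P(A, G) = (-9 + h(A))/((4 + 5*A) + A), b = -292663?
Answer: -3221270/11 ≈ -2.9284e+5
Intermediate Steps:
P(A, G) = (-9 + A)/(4 + 6*A) (P(A, G) = (-9 + A)/((4 + 5*A) + A) = (-9 + A)/(4 + 6*A))
W = -1977/11 (W = -353*(-9 + 3)/(2*(2 + 3*3)) - 276 = -353*(-6)/(2*(2 + 9)) - 276 = -353*(-6)/(2*11) - 276 = -353*(-3/11) - 276 = 1059/11 - 276 = -1977/11 ≈ -179.73)
W + b = -1977/11 - 292663 = -3221270/11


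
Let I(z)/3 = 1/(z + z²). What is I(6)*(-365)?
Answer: -365/14 ≈ -26.071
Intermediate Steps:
I(z) = 3/(z + z²)
I(6)*(-365) = (3/(6*(1 + 6)))*(-365) = (3*(⅙)/7)*(-365) = (3*(⅙)*(⅐))*(-365) = (1/14)*(-365) = -365/14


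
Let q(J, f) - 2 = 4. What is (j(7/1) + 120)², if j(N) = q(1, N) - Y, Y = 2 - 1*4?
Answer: 16384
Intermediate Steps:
q(J, f) = 6 (q(J, f) = 2 + 4 = 6)
Y = -2 (Y = 2 - 4 = -2)
j(N) = 8 (j(N) = 6 - 1*(-2) = 6 + 2 = 8)
(j(7/1) + 120)² = (8 + 120)² = 128² = 16384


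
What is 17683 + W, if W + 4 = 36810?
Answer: 54489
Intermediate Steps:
W = 36806 (W = -4 + 36810 = 36806)
17683 + W = 17683 + 36806 = 54489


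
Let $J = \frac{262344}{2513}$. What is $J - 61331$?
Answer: $- \frac{153862459}{2513} \approx -61227.0$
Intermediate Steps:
$J = \frac{262344}{2513}$ ($J = 262344 \cdot \frac{1}{2513} = \frac{262344}{2513} \approx 104.39$)
$J - 61331 = \frac{262344}{2513} - 61331 = - \frac{153862459}{2513}$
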